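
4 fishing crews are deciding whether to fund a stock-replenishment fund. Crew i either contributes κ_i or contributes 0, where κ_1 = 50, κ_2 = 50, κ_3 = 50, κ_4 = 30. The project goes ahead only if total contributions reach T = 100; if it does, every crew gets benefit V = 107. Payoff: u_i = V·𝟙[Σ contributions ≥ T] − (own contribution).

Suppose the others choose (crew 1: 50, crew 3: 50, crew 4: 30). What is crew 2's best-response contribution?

0

Others' total = 130 ≥ 100; contributing adds cost 50 for no extra benefit.
Best response: 0.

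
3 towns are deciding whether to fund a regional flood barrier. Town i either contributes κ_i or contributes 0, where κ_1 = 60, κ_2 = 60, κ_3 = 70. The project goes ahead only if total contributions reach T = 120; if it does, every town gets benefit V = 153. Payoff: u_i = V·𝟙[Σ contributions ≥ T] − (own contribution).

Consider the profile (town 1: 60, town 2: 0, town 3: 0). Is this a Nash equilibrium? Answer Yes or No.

Total = 60 < 120: not provided.
Town 1 (pledges 60, payoff -60): dropping to 0 → total 0, payoff 0. Profitable deviation.

No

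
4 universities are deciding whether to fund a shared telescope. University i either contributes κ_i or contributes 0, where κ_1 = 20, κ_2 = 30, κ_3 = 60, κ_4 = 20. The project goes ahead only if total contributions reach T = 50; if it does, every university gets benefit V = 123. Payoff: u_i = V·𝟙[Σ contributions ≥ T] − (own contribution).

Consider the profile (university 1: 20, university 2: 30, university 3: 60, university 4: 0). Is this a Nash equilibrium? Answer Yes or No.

Total = 110 ≥ 50: provided.
University 1 (pledges 20, payoff 103): dropping to 0 → total 90, payoff 123. Profitable deviation.

No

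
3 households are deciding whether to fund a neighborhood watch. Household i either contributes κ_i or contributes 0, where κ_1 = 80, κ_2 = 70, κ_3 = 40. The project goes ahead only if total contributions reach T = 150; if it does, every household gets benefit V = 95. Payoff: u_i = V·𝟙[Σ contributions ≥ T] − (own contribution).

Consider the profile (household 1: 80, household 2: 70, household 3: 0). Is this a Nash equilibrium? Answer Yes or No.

Total = 150 ≥ 150: provided.
Household 1 (pledges 80, payoff 15): dropping to 0 → total 70, payoff 0. No gain.
Household 2 (pledges 70, payoff 25): dropping to 0 → total 80, payoff 0. No gain.
Household 3 (pledges 0, payoff 95): pledging 40 → total 190, payoff 55. No gain.

Yes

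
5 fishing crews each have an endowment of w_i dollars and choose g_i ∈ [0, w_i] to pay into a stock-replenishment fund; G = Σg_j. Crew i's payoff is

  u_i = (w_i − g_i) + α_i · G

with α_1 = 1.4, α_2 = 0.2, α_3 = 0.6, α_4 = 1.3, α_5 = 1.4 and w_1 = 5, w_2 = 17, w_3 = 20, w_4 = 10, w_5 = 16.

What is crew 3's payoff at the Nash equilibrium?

38.6

∂u_i/∂g_i = α_i − 1, so crew i contributes w_i if α_i > 1, else 0.
α_i > 1 for i ∈ {1, 4, 5}; NE contributions (5, 0, 0, 10, 16), G = 31.
u_3 = (20 − 0) + 0.6·31 = 38.6.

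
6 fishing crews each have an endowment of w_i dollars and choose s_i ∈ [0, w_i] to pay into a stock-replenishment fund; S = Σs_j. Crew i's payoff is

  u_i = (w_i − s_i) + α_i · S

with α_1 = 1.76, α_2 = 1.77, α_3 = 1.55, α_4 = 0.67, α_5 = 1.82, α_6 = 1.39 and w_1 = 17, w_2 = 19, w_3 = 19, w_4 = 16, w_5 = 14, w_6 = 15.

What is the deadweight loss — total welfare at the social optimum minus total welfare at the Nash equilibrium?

127.36

∂u_i/∂s_i = α_i − 1, so crew i contributes w_i if α_i > 1, else 0.
α_i > 1 for i ∈ {1, 2, 3, 5, 6}; NE contributions (17, 19, 19, 0, 14, 15), S = 84.
W^NE = Σw_i − S^NE + (Σα_i)·S^NE = 100 + 7.96·84 = 768.64.
Planner: ∂(Σu_j)/∂s_i = Σα_j − 1 = 7.96 > 0, so everyone contributes w_i; S^SO = 100, W^SO = 100 + 7.96·100 = 896.
Deadweight loss = 127.36.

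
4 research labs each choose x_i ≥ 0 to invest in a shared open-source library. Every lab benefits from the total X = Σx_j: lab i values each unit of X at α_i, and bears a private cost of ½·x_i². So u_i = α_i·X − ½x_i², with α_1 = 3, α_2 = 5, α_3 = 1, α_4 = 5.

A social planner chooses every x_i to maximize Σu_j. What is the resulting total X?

56

Planner FOC: ∂(Σu_j)/∂x_i = (Σα_j) − x_i = 0, so x_i^SO = Σα_j = 14 for every i; X^SO = 56.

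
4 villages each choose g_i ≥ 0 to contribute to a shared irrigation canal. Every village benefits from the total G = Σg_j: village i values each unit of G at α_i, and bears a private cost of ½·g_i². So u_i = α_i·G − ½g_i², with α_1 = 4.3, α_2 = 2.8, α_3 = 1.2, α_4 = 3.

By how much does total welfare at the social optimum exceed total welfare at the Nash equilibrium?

146.075

Village i's FOC: ∂u_i/∂g_i = α_i − g_i = 0, so g_i* = α_i.
NE contributions = (4.3, 2.8, 1.2, 3); G = 11.3.
W^NE = (Σα)·G − ½Σα_i² = 11.3² − ½·36.77 = 109.305.
Planner sets g_i = Σα_j = 11.3 for every i, so G^SO = 4·11.3 = 45.2.
W^SO = (Σα)·G^SO − ½·4·(Σα)² = (4/2)·11.3² = 255.38.
Deadweight loss = W^SO − W^NE = 146.075.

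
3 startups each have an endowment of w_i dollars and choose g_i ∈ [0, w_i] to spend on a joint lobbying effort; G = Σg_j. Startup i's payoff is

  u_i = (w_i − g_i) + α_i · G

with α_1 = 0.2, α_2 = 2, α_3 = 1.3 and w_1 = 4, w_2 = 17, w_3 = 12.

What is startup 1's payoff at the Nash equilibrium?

9.8

∂u_i/∂g_i = α_i − 1, so startup i contributes w_i if α_i > 1, else 0.
α_i > 1 for i ∈ {2, 3}; NE contributions (0, 17, 12), G = 29.
u_1 = (4 − 0) + 0.2·29 = 9.8.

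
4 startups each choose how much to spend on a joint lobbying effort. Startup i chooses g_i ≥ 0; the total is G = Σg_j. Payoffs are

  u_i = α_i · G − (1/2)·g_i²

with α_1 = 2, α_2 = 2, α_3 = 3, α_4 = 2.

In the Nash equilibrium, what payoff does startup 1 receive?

16

Startup i's FOC: ∂u_i/∂g_i = α_i − g_i = 0, so g_i* = α_i.
NE contributions = (2, 2, 3, 2); G = 9.
u_1 = α_1·G − ½·(g_1)² = 2·9 − ½·2² = 16.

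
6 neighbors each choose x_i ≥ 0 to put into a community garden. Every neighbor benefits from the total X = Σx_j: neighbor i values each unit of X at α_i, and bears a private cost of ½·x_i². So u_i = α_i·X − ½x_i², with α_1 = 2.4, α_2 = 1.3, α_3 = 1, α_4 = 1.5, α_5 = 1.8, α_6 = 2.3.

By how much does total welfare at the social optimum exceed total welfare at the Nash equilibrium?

Neighbor i's FOC: ∂u_i/∂x_i = α_i − x_i = 0, so x_i* = α_i.
NE contributions = (2.4, 1.3, 1, 1.5, 1.8, 2.3); X = 10.3.
W^NE = (Σα)·X − ½Σα_i² = 10.3² − ½·19.23 = 96.475.
Planner sets x_i = Σα_j = 10.3 for every i, so X^SO = 6·10.3 = 61.8.
W^SO = (Σα)·X^SO − ½·6·(Σα)² = (6/2)·10.3² = 318.27.
Deadweight loss = W^SO − W^NE = 221.795.

221.795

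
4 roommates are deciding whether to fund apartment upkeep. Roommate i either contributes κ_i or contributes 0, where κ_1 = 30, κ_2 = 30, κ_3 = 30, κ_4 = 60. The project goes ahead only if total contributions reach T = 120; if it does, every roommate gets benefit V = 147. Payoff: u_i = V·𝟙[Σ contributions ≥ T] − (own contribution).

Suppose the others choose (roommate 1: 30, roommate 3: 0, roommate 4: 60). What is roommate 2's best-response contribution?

Others' total = 90. Contributing 30 brings total to 120 ≥ 120: gain V − κ_2 = 117.
Best response: 30.

30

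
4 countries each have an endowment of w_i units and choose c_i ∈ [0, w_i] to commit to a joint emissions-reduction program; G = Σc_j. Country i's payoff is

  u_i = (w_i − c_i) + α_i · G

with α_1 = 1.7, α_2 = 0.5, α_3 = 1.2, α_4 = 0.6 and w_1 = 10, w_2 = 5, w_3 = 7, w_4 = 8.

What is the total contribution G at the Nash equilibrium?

∂u_i/∂c_i = α_i − 1, so country i contributes w_i if α_i > 1, else 0.
α_i > 1 for i ∈ {1, 3}; NE contributions (10, 0, 7, 0), G = 17.

17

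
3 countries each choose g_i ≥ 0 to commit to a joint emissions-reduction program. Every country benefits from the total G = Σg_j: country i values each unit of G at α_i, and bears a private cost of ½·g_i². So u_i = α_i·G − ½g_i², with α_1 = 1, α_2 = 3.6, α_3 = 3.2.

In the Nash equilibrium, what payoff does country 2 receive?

Country i's FOC: ∂u_i/∂g_i = α_i − g_i = 0, so g_i* = α_i.
NE contributions = (1, 3.6, 3.2); G = 7.8.
u_2 = α_2·G − ½·(g_2)² = 3.6·7.8 − ½·3.6² = 21.6.

21.6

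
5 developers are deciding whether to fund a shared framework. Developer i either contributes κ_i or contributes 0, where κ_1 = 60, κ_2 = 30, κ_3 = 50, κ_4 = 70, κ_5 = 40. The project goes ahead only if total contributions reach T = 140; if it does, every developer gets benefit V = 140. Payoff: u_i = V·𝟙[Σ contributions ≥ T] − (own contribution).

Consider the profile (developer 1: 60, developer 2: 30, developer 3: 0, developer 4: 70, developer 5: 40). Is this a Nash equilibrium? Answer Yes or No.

No

Total = 200 ≥ 140: provided.
Developer 1 (pledges 60, payoff 80): dropping to 0 → total 140, payoff 140. Profitable deviation.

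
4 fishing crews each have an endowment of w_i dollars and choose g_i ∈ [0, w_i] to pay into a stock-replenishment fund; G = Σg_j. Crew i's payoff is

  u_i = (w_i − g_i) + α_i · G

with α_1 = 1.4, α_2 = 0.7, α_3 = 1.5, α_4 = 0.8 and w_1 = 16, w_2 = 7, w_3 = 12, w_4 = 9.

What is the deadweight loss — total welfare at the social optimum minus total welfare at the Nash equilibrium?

54.4

∂u_i/∂g_i = α_i − 1, so crew i contributes w_i if α_i > 1, else 0.
α_i > 1 for i ∈ {1, 3}; NE contributions (16, 0, 12, 0), G = 28.
W^NE = Σw_i − G^NE + (Σα_i)·G^NE = 44 + 3.4·28 = 139.2.
Planner: ∂(Σu_j)/∂g_i = Σα_j − 1 = 3.4 > 0, so everyone contributes w_i; G^SO = 44, W^SO = 44 + 3.4·44 = 193.6.
Deadweight loss = 54.4.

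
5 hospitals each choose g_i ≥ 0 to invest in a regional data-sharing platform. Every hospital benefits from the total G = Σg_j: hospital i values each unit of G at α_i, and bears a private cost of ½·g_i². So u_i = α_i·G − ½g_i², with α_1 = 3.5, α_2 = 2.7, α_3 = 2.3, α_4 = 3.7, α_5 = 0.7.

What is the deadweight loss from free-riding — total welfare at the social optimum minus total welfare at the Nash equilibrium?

269.12

Hospital i's FOC: ∂u_i/∂g_i = α_i − g_i = 0, so g_i* = α_i.
NE contributions = (3.5, 2.7, 2.3, 3.7, 0.7); G = 12.9.
W^NE = (Σα)·G − ½Σα_i² = 12.9² − ½·39.01 = 146.905.
Planner sets g_i = Σα_j = 12.9 for every i, so G^SO = 5·12.9 = 64.5.
W^SO = (Σα)·G^SO − ½·5·(Σα)² = (5/2)·12.9² = 416.025.
Deadweight loss = W^SO − W^NE = 269.12.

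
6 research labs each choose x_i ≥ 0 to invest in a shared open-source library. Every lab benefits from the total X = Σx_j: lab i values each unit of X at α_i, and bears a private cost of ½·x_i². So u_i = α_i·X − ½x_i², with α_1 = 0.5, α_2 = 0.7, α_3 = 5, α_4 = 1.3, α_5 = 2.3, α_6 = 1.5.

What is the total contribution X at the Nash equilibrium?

Lab i's FOC: ∂u_i/∂x_i = α_i − x_i = 0, so x_i* = α_i.
NE contributions = (0.5, 0.7, 5, 1.3, 2.3, 1.5); X = 11.3.

11.3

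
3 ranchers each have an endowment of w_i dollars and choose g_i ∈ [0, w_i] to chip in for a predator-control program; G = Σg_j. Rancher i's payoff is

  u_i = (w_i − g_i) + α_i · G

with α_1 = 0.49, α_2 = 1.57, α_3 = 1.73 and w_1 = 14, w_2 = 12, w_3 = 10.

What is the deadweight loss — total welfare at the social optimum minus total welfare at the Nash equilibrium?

39.06

∂u_i/∂g_i = α_i − 1, so rancher i contributes w_i if α_i > 1, else 0.
α_i > 1 for i ∈ {2, 3}; NE contributions (0, 12, 10), G = 22.
W^NE = Σw_i − G^NE + (Σα_i)·G^NE = 36 + 2.79·22 = 97.38.
Planner: ∂(Σu_j)/∂g_i = Σα_j − 1 = 2.79 > 0, so everyone contributes w_i; G^SO = 36, W^SO = 36 + 2.79·36 = 136.44.
Deadweight loss = 39.06.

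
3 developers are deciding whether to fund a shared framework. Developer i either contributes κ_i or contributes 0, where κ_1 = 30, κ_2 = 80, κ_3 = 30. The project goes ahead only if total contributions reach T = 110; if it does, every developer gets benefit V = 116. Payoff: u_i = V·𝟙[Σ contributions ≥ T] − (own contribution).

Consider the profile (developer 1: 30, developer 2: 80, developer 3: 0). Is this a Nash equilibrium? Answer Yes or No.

Total = 110 ≥ 110: provided.
Developer 1 (pledges 30, payoff 86): dropping to 0 → total 80, payoff 0. No gain.
Developer 2 (pledges 80, payoff 36): dropping to 0 → total 30, payoff 0. No gain.
Developer 3 (pledges 0, payoff 116): pledging 30 → total 140, payoff 86. No gain.

Yes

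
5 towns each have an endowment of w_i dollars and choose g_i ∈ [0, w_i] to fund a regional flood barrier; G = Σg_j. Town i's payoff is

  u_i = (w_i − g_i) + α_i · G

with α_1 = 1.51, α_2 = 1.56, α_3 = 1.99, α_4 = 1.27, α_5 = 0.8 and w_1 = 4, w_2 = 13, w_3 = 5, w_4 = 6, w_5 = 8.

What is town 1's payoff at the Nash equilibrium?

42.28

∂u_i/∂g_i = α_i − 1, so town i contributes w_i if α_i > 1, else 0.
α_i > 1 for i ∈ {1, 2, 3, 4}; NE contributions (4, 13, 5, 6, 0), G = 28.
u_1 = (4 − 4) + 1.51·28 = 42.28.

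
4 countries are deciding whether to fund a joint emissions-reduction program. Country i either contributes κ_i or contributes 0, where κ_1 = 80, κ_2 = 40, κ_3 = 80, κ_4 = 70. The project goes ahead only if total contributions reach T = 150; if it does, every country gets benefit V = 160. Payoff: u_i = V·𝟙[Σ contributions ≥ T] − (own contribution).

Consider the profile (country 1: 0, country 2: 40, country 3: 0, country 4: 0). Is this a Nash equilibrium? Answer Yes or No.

Total = 40 < 150: not provided.
Country 1 (pledges 0, payoff 0): pledging 80 → total 120, payoff -80. No gain.
Country 2 (pledges 40, payoff -40): dropping to 0 → total 0, payoff 0. Profitable deviation.

No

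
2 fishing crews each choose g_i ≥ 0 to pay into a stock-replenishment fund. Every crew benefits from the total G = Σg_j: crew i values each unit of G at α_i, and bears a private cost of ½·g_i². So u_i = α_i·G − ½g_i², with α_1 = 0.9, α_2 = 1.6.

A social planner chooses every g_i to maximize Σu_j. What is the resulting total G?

5

Planner FOC: ∂(Σu_j)/∂g_i = (Σα_j) − g_i = 0, so g_i^SO = Σα_j = 2.5 for every i; G^SO = 5.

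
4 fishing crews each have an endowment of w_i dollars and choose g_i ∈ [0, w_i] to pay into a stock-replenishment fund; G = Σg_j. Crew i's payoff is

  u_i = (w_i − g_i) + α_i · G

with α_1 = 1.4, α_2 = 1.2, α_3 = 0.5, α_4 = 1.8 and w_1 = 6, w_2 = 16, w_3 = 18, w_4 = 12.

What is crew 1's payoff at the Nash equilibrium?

47.6

∂u_i/∂g_i = α_i − 1, so crew i contributes w_i if α_i > 1, else 0.
α_i > 1 for i ∈ {1, 2, 4}; NE contributions (6, 16, 0, 12), G = 34.
u_1 = (6 − 6) + 1.4·34 = 47.6.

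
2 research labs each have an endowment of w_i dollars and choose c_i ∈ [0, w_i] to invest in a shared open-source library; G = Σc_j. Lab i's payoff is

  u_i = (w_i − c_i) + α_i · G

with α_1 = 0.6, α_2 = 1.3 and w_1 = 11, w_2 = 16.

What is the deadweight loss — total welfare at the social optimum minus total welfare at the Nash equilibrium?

9.9

∂u_i/∂c_i = α_i − 1, so lab i contributes w_i if α_i > 1, else 0.
α_i > 1 for i ∈ {2}; NE contributions (0, 16), G = 16.
W^NE = Σw_i − G^NE + (Σα_i)·G^NE = 27 + 0.9·16 = 41.4.
Planner: ∂(Σu_j)/∂c_i = Σα_j − 1 = 0.9 > 0, so everyone contributes w_i; G^SO = 27, W^SO = 27 + 0.9·27 = 51.3.
Deadweight loss = 9.9.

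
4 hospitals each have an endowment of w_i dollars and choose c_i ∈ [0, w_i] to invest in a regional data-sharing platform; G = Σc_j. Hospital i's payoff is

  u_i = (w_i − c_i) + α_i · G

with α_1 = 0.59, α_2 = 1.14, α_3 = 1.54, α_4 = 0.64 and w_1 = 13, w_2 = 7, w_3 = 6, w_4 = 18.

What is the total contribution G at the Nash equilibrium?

∂u_i/∂c_i = α_i − 1, so hospital i contributes w_i if α_i > 1, else 0.
α_i > 1 for i ∈ {2, 3}; NE contributions (0, 7, 6, 0), G = 13.

13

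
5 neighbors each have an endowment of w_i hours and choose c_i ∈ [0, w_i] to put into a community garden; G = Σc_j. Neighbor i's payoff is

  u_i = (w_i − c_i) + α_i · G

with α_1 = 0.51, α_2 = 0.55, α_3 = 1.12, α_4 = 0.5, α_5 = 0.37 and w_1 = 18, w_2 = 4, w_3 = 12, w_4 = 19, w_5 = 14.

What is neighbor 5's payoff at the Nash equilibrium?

18.44

∂u_i/∂c_i = α_i − 1, so neighbor i contributes w_i if α_i > 1, else 0.
α_i > 1 for i ∈ {3}; NE contributions (0, 0, 12, 0, 0), G = 12.
u_5 = (14 − 0) + 0.37·12 = 18.44.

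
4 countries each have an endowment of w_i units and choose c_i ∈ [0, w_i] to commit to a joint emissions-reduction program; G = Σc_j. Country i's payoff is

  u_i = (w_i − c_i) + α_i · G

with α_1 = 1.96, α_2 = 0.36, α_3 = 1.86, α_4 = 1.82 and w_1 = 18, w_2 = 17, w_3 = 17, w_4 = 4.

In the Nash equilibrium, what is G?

∂u_i/∂c_i = α_i − 1, so country i contributes w_i if α_i > 1, else 0.
α_i > 1 for i ∈ {1, 3, 4}; NE contributions (18, 0, 17, 4), G = 39.

39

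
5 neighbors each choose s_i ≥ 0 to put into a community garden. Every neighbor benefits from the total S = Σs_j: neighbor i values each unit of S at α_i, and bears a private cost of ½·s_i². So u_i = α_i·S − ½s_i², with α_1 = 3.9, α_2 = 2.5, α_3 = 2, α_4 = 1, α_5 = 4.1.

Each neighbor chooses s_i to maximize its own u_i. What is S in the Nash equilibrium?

Neighbor i's FOC: ∂u_i/∂s_i = α_i − s_i = 0, so s_i* = α_i.
NE contributions = (3.9, 2.5, 2, 1, 4.1); S = 13.5.

13.5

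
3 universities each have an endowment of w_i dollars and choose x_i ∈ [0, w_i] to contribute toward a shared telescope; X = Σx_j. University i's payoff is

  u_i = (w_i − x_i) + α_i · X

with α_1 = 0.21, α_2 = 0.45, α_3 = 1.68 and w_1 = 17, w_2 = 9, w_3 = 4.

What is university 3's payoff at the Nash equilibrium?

∂u_i/∂x_i = α_i − 1, so university i contributes w_i if α_i > 1, else 0.
α_i > 1 for i ∈ {3}; NE contributions (0, 0, 4), X = 4.
u_3 = (4 − 4) + 1.68·4 = 6.72.

6.72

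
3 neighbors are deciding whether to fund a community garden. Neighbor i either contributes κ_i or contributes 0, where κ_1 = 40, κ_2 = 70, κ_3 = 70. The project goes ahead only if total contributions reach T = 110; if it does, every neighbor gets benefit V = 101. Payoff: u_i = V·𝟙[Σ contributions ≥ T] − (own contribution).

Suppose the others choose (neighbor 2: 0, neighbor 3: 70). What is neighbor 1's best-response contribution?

40

Others' total = 70. Contributing 40 brings total to 110 ≥ 110: gain V − κ_1 = 61.
Best response: 40.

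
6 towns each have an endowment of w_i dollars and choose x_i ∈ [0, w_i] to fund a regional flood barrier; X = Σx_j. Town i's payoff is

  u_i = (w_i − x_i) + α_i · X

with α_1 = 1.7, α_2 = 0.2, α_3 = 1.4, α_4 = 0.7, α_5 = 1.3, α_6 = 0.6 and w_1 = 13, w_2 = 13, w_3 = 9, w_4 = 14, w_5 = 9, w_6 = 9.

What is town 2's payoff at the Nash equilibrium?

19.2

∂u_i/∂x_i = α_i − 1, so town i contributes w_i if α_i > 1, else 0.
α_i > 1 for i ∈ {1, 3, 5}; NE contributions (13, 0, 9, 0, 9, 0), X = 31.
u_2 = (13 − 0) + 0.2·31 = 19.2.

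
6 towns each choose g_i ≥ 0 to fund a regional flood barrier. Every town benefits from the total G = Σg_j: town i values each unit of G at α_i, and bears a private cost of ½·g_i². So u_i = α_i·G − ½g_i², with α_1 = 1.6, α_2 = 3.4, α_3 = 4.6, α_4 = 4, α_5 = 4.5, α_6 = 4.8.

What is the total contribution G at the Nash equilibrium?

Town i's FOC: ∂u_i/∂g_i = α_i − g_i = 0, so g_i* = α_i.
NE contributions = (1.6, 3.4, 4.6, 4, 4.5, 4.8); G = 22.9.

22.9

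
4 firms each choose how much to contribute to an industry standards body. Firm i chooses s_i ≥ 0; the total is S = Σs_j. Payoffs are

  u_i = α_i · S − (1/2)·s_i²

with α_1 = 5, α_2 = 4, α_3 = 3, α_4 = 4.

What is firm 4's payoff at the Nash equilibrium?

Firm i's FOC: ∂u_i/∂s_i = α_i − s_i = 0, so s_i* = α_i.
NE contributions = (5, 4, 3, 4); S = 16.
u_4 = α_4·S − ½·(s_4)² = 4·16 − ½·4² = 56.

56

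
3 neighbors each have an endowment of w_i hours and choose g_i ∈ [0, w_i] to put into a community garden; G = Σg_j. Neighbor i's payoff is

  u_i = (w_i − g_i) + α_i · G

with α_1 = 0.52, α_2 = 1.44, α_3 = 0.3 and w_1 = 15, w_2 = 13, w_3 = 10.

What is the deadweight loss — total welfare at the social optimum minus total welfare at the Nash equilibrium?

31.5

∂u_i/∂g_i = α_i − 1, so neighbor i contributes w_i if α_i > 1, else 0.
α_i > 1 for i ∈ {2}; NE contributions (0, 13, 0), G = 13.
W^NE = Σw_i − G^NE + (Σα_i)·G^NE = 38 + 1.26·13 = 54.38.
Planner: ∂(Σu_j)/∂g_i = Σα_j − 1 = 1.26 > 0, so everyone contributes w_i; G^SO = 38, W^SO = 38 + 1.26·38 = 85.88.
Deadweight loss = 31.5.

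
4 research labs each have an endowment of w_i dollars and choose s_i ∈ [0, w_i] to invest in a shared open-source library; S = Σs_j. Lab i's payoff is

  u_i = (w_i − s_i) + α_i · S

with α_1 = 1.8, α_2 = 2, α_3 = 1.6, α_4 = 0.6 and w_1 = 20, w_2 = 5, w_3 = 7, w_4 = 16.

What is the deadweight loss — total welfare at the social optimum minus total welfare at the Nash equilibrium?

∂u_i/∂s_i = α_i − 1, so lab i contributes w_i if α_i > 1, else 0.
α_i > 1 for i ∈ {1, 2, 3}; NE contributions (20, 5, 7, 0), S = 32.
W^NE = Σw_i − S^NE + (Σα_i)·S^NE = 48 + 5·32 = 208.
Planner: ∂(Σu_j)/∂s_i = Σα_j − 1 = 5 > 0, so everyone contributes w_i; S^SO = 48, W^SO = 48 + 5·48 = 288.
Deadweight loss = 80.

80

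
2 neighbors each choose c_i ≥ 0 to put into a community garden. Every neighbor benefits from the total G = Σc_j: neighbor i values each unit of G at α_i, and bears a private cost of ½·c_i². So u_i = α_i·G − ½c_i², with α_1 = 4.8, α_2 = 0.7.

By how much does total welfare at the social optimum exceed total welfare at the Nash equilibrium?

Neighbor i's FOC: ∂u_i/∂c_i = α_i − c_i = 0, so c_i* = α_i.
NE contributions = (4.8, 0.7); G = 5.5.
W^NE = (Σα)·G − ½Σα_i² = 5.5² − ½·23.53 = 18.485.
Planner sets c_i = Σα_j = 5.5 for every i, so G^SO = 2·5.5 = 11.
W^SO = (Σα)·G^SO − ½·2·(Σα)² = (2/2)·5.5² = 30.25.
Deadweight loss = W^SO − W^NE = 11.765.

11.765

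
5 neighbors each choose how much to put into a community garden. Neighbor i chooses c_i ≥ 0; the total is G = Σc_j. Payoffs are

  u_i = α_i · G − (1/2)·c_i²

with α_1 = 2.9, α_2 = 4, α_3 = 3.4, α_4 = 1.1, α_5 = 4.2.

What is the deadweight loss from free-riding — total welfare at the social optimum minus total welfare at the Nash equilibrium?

392.45

Neighbor i's FOC: ∂u_i/∂c_i = α_i − c_i = 0, so c_i* = α_i.
NE contributions = (2.9, 4, 3.4, 1.1, 4.2); G = 15.6.
W^NE = (Σα)·G − ½Σα_i² = 15.6² − ½·54.82 = 215.95.
Planner sets c_i = Σα_j = 15.6 for every i, so G^SO = 5·15.6 = 78.
W^SO = (Σα)·G^SO − ½·5·(Σα)² = (5/2)·15.6² = 608.4.
Deadweight loss = W^SO − W^NE = 392.45.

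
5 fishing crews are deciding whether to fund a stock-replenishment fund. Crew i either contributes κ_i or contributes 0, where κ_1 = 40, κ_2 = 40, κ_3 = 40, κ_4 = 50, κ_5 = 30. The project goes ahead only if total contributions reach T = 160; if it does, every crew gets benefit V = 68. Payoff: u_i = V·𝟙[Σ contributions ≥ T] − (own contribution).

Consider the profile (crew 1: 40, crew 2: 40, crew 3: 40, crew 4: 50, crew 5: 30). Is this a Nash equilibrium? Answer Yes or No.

Total = 200 ≥ 160: provided.
Crew 1 (pledges 40, payoff 28): dropping to 0 → total 160, payoff 68. Profitable deviation.

No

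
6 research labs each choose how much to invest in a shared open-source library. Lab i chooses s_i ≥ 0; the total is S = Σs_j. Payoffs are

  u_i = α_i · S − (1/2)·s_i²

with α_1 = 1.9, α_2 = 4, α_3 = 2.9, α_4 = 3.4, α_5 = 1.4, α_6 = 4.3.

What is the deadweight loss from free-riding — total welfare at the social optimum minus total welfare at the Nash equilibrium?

670.835

Lab i's FOC: ∂u_i/∂s_i = α_i − s_i = 0, so s_i* = α_i.
NE contributions = (1.9, 4, 2.9, 3.4, 1.4, 4.3); S = 17.9.
W^NE = (Σα)·S − ½Σα_i² = 17.9² − ½·60.03 = 290.395.
Planner sets s_i = Σα_j = 17.9 for every i, so S^SO = 6·17.9 = 107.4.
W^SO = (Σα)·S^SO − ½·6·(Σα)² = (6/2)·17.9² = 961.23.
Deadweight loss = W^SO − W^NE = 670.835.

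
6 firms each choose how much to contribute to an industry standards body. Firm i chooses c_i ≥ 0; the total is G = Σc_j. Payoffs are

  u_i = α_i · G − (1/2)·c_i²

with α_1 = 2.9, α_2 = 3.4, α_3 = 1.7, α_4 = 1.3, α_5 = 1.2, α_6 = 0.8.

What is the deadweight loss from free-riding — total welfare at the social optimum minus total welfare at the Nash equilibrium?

268.695

Firm i's FOC: ∂u_i/∂c_i = α_i − c_i = 0, so c_i* = α_i.
NE contributions = (2.9, 3.4, 1.7, 1.3, 1.2, 0.8); G = 11.3.
W^NE = (Σα)·G − ½Σα_i² = 11.3² − ½·26.63 = 114.375.
Planner sets c_i = Σα_j = 11.3 for every i, so G^SO = 6·11.3 = 67.8.
W^SO = (Σα)·G^SO − ½·6·(Σα)² = (6/2)·11.3² = 383.07.
Deadweight loss = W^SO − W^NE = 268.695.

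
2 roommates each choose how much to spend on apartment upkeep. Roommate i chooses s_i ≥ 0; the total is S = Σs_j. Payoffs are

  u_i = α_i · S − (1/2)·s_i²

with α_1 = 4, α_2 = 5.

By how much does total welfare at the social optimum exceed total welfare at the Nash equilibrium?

20.5

Roommate i's FOC: ∂u_i/∂s_i = α_i − s_i = 0, so s_i* = α_i.
NE contributions = (4, 5); S = 9.
W^NE = (Σα)·S − ½Σα_i² = 9² − ½·41 = 60.5.
Planner sets s_i = Σα_j = 9 for every i, so S^SO = 2·9 = 18.
W^SO = (Σα)·S^SO − ½·2·(Σα)² = (2/2)·9² = 81.
Deadweight loss = W^SO − W^NE = 20.5.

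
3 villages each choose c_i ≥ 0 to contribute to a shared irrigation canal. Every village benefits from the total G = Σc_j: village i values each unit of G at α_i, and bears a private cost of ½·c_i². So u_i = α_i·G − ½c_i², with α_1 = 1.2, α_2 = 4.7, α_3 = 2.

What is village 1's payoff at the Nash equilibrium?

Village i's FOC: ∂u_i/∂c_i = α_i − c_i = 0, so c_i* = α_i.
NE contributions = (1.2, 4.7, 2); G = 7.9.
u_1 = α_1·G − ½·(c_1)² = 1.2·7.9 − ½·1.2² = 8.76.

8.76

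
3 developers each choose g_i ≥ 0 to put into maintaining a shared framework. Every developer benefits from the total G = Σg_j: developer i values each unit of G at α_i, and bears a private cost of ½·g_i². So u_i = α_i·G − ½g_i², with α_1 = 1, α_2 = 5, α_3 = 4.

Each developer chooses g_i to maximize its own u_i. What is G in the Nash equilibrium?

Developer i's FOC: ∂u_i/∂g_i = α_i − g_i = 0, so g_i* = α_i.
NE contributions = (1, 5, 4); G = 10.

10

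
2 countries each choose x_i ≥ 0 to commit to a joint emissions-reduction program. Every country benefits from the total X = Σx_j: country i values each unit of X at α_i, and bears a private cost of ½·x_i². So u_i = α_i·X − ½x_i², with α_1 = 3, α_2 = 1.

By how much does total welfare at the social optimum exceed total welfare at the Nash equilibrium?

Country i's FOC: ∂u_i/∂x_i = α_i − x_i = 0, so x_i* = α_i.
NE contributions = (3, 1); X = 4.
W^NE = (Σα)·X − ½Σα_i² = 4² − ½·10 = 11.
Planner sets x_i = Σα_j = 4 for every i, so X^SO = 2·4 = 8.
W^SO = (Σα)·X^SO − ½·2·(Σα)² = (2/2)·4² = 16.
Deadweight loss = W^SO − W^NE = 5.

5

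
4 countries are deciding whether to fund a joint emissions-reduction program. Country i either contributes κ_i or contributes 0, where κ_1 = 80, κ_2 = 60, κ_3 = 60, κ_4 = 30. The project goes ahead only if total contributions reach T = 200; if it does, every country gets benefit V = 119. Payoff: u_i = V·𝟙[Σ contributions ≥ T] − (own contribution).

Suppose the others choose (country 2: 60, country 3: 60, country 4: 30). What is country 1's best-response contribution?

Others' total = 150. Contributing 80 brings total to 230 ≥ 200: gain V − κ_1 = 39.
Best response: 80.

80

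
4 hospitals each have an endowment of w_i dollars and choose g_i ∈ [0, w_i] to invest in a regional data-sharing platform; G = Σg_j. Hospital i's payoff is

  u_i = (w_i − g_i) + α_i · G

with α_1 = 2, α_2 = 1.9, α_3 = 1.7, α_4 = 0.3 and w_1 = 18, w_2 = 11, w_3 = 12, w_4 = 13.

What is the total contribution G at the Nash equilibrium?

∂u_i/∂g_i = α_i − 1, so hospital i contributes w_i if α_i > 1, else 0.
α_i > 1 for i ∈ {1, 2, 3}; NE contributions (18, 11, 12, 0), G = 41.

41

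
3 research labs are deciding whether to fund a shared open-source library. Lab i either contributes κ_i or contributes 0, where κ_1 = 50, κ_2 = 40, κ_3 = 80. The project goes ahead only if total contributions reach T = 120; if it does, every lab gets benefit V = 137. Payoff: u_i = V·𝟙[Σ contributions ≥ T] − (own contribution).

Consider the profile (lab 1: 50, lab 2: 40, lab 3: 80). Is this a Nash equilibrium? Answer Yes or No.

No

Total = 170 ≥ 120: provided.
Lab 1 (pledges 50, payoff 87): dropping to 0 → total 120, payoff 137. Profitable deviation.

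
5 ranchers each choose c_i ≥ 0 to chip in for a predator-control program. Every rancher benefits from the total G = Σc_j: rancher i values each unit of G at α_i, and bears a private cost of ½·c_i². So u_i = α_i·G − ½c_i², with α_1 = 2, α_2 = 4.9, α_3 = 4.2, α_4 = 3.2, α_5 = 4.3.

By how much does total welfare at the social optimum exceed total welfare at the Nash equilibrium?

556.13

Rancher i's FOC: ∂u_i/∂c_i = α_i − c_i = 0, so c_i* = α_i.
NE contributions = (2, 4.9, 4.2, 3.2, 4.3); G = 18.6.
W^NE = (Σα)·G − ½Σα_i² = 18.6² − ½·74.38 = 308.77.
Planner sets c_i = Σα_j = 18.6 for every i, so G^SO = 5·18.6 = 93.
W^SO = (Σα)·G^SO − ½·5·(Σα)² = (5/2)·18.6² = 864.9.
Deadweight loss = W^SO − W^NE = 556.13.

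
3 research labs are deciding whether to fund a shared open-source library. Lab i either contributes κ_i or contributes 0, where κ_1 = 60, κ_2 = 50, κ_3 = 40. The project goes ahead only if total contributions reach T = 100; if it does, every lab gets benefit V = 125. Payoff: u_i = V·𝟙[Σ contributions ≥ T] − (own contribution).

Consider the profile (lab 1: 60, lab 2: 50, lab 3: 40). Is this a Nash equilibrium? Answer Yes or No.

No

Total = 150 ≥ 100: provided.
Lab 1 (pledges 60, payoff 65): dropping to 0 → total 90, payoff 0. No gain.
Lab 2 (pledges 50, payoff 75): dropping to 0 → total 100, payoff 125. Profitable deviation.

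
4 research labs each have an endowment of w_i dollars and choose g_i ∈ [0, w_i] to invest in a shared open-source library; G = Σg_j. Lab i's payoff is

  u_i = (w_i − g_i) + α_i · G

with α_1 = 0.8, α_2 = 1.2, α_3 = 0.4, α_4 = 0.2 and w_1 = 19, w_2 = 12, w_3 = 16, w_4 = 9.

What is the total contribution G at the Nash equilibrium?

∂u_i/∂g_i = α_i − 1, so lab i contributes w_i if α_i > 1, else 0.
α_i > 1 for i ∈ {2}; NE contributions (0, 12, 0, 0), G = 12.

12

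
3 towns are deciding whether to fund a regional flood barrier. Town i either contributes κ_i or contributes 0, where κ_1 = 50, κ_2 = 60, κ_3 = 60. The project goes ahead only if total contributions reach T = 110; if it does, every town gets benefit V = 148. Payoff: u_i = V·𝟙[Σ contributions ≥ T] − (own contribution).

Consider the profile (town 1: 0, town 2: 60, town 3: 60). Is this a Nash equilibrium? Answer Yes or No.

Total = 120 ≥ 110: provided.
Town 1 (pledges 0, payoff 148): pledging 50 → total 170, payoff 98. No gain.
Town 2 (pledges 60, payoff 88): dropping to 0 → total 60, payoff 0. No gain.
Town 3 (pledges 60, payoff 88): dropping to 0 → total 60, payoff 0. No gain.

Yes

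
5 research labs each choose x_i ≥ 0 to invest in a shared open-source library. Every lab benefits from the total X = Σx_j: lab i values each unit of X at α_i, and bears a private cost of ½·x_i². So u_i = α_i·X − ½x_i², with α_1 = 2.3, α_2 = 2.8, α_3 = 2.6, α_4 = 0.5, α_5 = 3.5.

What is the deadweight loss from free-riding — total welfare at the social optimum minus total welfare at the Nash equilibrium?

221.53

Lab i's FOC: ∂u_i/∂x_i = α_i − x_i = 0, so x_i* = α_i.
NE contributions = (2.3, 2.8, 2.6, 0.5, 3.5); X = 11.7.
W^NE = (Σα)·X − ½Σα_i² = 11.7² − ½·32.39 = 120.695.
Planner sets x_i = Σα_j = 11.7 for every i, so X^SO = 5·11.7 = 58.5.
W^SO = (Σα)·X^SO − ½·5·(Σα)² = (5/2)·11.7² = 342.225.
Deadweight loss = W^SO − W^NE = 221.53.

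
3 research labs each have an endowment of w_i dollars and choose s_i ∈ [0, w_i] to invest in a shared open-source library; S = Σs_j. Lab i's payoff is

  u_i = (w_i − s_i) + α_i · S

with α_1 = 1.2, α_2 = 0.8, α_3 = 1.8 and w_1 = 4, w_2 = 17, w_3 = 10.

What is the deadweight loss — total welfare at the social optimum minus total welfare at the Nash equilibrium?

∂u_i/∂s_i = α_i − 1, so lab i contributes w_i if α_i > 1, else 0.
α_i > 1 for i ∈ {1, 3}; NE contributions (4, 0, 10), S = 14.
W^NE = Σw_i − S^NE + (Σα_i)·S^NE = 31 + 2.8·14 = 70.2.
Planner: ∂(Σu_j)/∂s_i = Σα_j − 1 = 2.8 > 0, so everyone contributes w_i; S^SO = 31, W^SO = 31 + 2.8·31 = 117.8.
Deadweight loss = 47.6.

47.6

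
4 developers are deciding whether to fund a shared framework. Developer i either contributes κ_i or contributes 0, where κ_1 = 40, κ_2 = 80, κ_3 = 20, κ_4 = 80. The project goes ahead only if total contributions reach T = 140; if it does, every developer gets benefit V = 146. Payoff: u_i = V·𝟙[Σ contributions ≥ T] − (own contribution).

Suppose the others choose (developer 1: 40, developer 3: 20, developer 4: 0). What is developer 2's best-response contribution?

80

Others' total = 60. Contributing 80 brings total to 140 ≥ 140: gain V − κ_2 = 66.
Best response: 80.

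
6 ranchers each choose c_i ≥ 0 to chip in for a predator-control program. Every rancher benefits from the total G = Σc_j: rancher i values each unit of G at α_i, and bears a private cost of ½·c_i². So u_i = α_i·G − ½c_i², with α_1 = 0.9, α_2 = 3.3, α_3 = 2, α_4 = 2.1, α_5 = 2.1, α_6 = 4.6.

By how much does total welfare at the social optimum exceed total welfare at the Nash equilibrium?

Rancher i's FOC: ∂u_i/∂c_i = α_i − c_i = 0, so c_i* = α_i.
NE contributions = (0.9, 3.3, 2, 2.1, 2.1, 4.6); G = 15.
W^NE = (Σα)·G − ½Σα_i² = 15² − ½·45.68 = 202.16.
Planner sets c_i = Σα_j = 15 for every i, so G^SO = 6·15 = 90.
W^SO = (Σα)·G^SO − ½·6·(Σα)² = (6/2)·15² = 675.
Deadweight loss = W^SO − W^NE = 472.84.

472.84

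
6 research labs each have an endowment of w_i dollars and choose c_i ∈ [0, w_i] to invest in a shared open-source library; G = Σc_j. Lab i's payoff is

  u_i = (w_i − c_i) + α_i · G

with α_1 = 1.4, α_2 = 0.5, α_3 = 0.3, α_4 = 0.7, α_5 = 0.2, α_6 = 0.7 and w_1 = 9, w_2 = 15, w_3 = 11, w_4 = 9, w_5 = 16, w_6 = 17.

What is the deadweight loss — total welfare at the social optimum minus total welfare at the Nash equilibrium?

∂u_i/∂c_i = α_i − 1, so lab i contributes w_i if α_i > 1, else 0.
α_i > 1 for i ∈ {1}; NE contributions (9, 0, 0, 0, 0, 0), G = 9.
W^NE = Σw_i − G^NE + (Σα_i)·G^NE = 77 + 2.8·9 = 102.2.
Planner: ∂(Σu_j)/∂c_i = Σα_j − 1 = 2.8 > 0, so everyone contributes w_i; G^SO = 77, W^SO = 77 + 2.8·77 = 292.6.
Deadweight loss = 190.4.

190.4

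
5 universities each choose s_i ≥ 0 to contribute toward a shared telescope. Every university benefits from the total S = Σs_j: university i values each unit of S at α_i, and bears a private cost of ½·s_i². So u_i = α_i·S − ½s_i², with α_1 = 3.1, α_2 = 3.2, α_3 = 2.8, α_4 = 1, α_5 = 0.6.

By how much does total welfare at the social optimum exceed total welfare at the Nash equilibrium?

186.26

University i's FOC: ∂u_i/∂s_i = α_i − s_i = 0, so s_i* = α_i.
NE contributions = (3.1, 3.2, 2.8, 1, 0.6); S = 10.7.
W^NE = (Σα)·S − ½Σα_i² = 10.7² − ½·29.05 = 99.965.
Planner sets s_i = Σα_j = 10.7 for every i, so S^SO = 5·10.7 = 53.5.
W^SO = (Σα)·S^SO − ½·5·(Σα)² = (5/2)·10.7² = 286.225.
Deadweight loss = W^SO − W^NE = 186.26.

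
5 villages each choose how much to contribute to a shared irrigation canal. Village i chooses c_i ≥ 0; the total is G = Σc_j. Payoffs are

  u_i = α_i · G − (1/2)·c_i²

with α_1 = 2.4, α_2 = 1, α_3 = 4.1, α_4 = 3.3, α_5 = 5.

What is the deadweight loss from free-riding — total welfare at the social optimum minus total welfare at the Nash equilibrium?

404.19

Village i's FOC: ∂u_i/∂c_i = α_i − c_i = 0, so c_i* = α_i.
NE contributions = (2.4, 1, 4.1, 3.3, 5); G = 15.8.
W^NE = (Σα)·G − ½Σα_i² = 15.8² − ½·59.46 = 219.91.
Planner sets c_i = Σα_j = 15.8 for every i, so G^SO = 5·15.8 = 79.
W^SO = (Σα)·G^SO − ½·5·(Σα)² = (5/2)·15.8² = 624.1.
Deadweight loss = W^SO − W^NE = 404.19.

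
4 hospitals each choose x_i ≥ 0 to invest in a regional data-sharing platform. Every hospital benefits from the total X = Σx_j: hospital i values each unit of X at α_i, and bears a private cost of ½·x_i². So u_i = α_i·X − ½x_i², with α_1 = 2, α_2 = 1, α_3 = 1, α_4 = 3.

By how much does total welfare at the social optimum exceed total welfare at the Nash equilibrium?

Hospital i's FOC: ∂u_i/∂x_i = α_i − x_i = 0, so x_i* = α_i.
NE contributions = (2, 1, 1, 3); X = 7.
W^NE = (Σα)·X − ½Σα_i² = 7² − ½·15 = 41.5.
Planner sets x_i = Σα_j = 7 for every i, so X^SO = 4·7 = 28.
W^SO = (Σα)·X^SO − ½·4·(Σα)² = (4/2)·7² = 98.
Deadweight loss = W^SO − W^NE = 56.5.

56.5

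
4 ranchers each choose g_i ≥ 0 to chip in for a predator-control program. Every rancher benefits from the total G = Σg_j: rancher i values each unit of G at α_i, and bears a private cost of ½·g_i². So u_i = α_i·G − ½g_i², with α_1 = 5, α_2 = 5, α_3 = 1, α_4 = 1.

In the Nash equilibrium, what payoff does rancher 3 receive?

Rancher i's FOC: ∂u_i/∂g_i = α_i − g_i = 0, so g_i* = α_i.
NE contributions = (5, 5, 1, 1); G = 12.
u_3 = α_3·G − ½·(g_3)² = 1·12 − ½·1² = 11.5.

11.5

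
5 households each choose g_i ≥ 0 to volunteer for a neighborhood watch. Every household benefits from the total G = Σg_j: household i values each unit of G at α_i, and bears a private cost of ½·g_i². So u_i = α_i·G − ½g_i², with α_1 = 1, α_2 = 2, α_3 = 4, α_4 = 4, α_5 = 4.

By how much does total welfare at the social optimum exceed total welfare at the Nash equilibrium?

364

Household i's FOC: ∂u_i/∂g_i = α_i − g_i = 0, so g_i* = α_i.
NE contributions = (1, 2, 4, 4, 4); G = 15.
W^NE = (Σα)·G − ½Σα_i² = 15² − ½·53 = 198.5.
Planner sets g_i = Σα_j = 15 for every i, so G^SO = 5·15 = 75.
W^SO = (Σα)·G^SO − ½·5·(Σα)² = (5/2)·15² = 562.5.
Deadweight loss = W^SO − W^NE = 364.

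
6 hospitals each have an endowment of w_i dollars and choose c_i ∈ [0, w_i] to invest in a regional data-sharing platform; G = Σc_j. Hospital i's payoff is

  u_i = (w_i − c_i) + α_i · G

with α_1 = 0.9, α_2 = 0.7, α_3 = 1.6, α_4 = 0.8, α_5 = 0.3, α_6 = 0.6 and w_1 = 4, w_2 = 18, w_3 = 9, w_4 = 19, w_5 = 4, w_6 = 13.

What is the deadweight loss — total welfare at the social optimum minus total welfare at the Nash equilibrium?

∂u_i/∂c_i = α_i − 1, so hospital i contributes w_i if α_i > 1, else 0.
α_i > 1 for i ∈ {3}; NE contributions (0, 0, 9, 0, 0, 0), G = 9.
W^NE = Σw_i − G^NE + (Σα_i)·G^NE = 67 + 3.9·9 = 102.1.
Planner: ∂(Σu_j)/∂c_i = Σα_j − 1 = 3.9 > 0, so everyone contributes w_i; G^SO = 67, W^SO = 67 + 3.9·67 = 328.3.
Deadweight loss = 226.2.

226.2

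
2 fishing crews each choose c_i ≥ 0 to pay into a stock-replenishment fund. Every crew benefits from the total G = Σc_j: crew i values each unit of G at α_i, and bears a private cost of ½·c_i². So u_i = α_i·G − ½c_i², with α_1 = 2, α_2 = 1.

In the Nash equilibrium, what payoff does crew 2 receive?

Crew i's FOC: ∂u_i/∂c_i = α_i − c_i = 0, so c_i* = α_i.
NE contributions = (2, 1); G = 3.
u_2 = α_2·G − ½·(c_2)² = 1·3 − ½·1² = 2.5.

2.5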